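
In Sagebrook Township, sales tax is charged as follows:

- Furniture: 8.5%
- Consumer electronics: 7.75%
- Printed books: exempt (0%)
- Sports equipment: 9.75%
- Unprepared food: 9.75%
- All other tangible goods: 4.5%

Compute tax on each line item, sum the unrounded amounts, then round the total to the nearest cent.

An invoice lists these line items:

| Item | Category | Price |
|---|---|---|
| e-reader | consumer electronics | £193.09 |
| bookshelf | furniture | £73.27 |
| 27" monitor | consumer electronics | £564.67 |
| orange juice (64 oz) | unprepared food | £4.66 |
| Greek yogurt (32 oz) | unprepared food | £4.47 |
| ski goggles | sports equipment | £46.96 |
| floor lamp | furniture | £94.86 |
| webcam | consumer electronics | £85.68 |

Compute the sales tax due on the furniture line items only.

Bookshelf £73.27: furniture → 8.5% → £6.22795
Floor lamp £94.86: furniture → 8.5% → £8.0631
Tax on furniture: unrounded sum = £14.29105 → £14.29

£14.29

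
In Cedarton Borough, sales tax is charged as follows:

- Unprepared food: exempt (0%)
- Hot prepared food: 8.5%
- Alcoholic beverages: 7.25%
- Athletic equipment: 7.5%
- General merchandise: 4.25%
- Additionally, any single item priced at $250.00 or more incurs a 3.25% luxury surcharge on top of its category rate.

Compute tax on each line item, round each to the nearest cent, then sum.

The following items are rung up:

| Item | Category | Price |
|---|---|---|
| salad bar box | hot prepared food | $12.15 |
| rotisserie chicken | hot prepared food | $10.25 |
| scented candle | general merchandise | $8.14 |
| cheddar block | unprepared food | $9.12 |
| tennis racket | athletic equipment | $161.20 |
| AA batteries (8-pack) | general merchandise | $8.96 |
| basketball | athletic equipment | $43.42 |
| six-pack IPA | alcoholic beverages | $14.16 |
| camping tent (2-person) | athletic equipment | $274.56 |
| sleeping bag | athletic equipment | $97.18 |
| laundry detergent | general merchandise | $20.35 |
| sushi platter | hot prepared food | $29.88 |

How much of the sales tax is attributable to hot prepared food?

Salad bar box $12.15: hot prepared food → 8.5% → $1.03
Rotisserie chicken $10.25: hot prepared food → 8.5% → $0.87
Sushi platter $29.88: hot prepared food → 8.5% → $2.54
Tax on hot prepared food = $1.03 + $0.87 + $2.54 = $4.44

$4.44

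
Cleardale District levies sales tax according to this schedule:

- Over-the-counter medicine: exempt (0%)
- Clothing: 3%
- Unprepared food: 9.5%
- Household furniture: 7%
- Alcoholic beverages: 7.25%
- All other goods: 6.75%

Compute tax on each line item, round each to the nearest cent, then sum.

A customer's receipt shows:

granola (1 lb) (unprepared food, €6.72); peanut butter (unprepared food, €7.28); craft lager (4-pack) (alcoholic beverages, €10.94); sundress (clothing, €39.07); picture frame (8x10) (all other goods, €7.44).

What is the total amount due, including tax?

€75.24

Granola (1 lb) €6.72: unprepared food → 9.5% → €0.64
Peanut butter €7.28: unprepared food → 9.5% → €0.69
Craft lager (4-pack) €10.94: alcoholic beverages → 7.25% → €0.79
Sundress €39.07: clothing → 3% → €1.17
Picture frame (8x10) €7.44: all other goods → 6.75% → €0.50
Subtotal = €71.45; tax = €3.79; total due = €75.24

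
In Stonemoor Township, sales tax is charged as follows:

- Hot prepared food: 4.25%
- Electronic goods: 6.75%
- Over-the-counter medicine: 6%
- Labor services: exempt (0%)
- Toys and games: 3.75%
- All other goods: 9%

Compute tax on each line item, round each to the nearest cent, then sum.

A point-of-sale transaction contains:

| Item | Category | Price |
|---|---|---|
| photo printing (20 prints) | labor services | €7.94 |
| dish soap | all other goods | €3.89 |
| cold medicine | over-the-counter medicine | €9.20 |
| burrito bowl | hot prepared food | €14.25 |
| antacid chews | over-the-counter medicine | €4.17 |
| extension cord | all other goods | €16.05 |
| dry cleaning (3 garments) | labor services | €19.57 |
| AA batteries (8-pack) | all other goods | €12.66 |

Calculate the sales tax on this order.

€4.34

Photo printing (20 prints) €7.94: labor services → 0% → €0.00
Dish soap €3.89: all other goods → 9% → €0.35
Cold medicine €9.20: over-the-counter medicine → 6% → €0.55
Burrito bowl €14.25: hot prepared food → 4.25% → €0.61
Antacid chews €4.17: over-the-counter medicine → 6% → €0.25
Extension cord €16.05: all other goods → 9% → €1.44
Dry cleaning (3 garments) €19.57: labor services → 0% → €0.00
AA batteries (8-pack) €12.66: all other goods → 9% → €1.14
Total tax = €0.35 + €0.55 + €0.61 + €0.25 + €1.44 + €1.14 = €4.34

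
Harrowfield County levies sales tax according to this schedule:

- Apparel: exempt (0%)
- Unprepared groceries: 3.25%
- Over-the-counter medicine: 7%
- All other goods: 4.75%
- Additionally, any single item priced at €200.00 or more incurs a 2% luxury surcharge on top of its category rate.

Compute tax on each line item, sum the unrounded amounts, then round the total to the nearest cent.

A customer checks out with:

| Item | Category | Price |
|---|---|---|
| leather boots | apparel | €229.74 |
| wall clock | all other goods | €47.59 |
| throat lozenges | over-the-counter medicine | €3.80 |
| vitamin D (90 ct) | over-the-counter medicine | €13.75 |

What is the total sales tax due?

€8.08

Leather boots €229.74: apparel → 0% + 2% surcharge = 2% → €4.5948
Wall clock €47.59: all other goods → 4.75% → €2.260525
Throat lozenges €3.80: over-the-counter medicine → 7% → €0.266
Vitamin D (90 ct) €13.75: over-the-counter medicine → 7% → €0.9625
Unrounded tax sum = €8.083825 → €8.08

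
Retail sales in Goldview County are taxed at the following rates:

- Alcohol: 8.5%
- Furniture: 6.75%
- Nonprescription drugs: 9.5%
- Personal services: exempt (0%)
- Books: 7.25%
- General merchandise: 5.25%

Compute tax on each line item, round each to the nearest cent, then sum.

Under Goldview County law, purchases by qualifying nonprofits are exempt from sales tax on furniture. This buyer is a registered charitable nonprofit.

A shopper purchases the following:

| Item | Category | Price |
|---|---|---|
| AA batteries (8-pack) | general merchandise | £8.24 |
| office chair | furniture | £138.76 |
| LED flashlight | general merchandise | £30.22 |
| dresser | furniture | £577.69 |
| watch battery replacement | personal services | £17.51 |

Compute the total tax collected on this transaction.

AA batteries (8-pack) £8.24: general merchandise → 5.25% → £0.43
Office chair £138.76: furniture, buyer-exempt → 0% → £0.00
LED flashlight £30.22: general merchandise → 5.25% → £1.59
Dresser £577.69: furniture, buyer-exempt → 0% → £0.00
Watch battery replacement £17.51: personal services → 0% → £0.00
Total tax = £0.43 + £1.59 = £2.02

£2.02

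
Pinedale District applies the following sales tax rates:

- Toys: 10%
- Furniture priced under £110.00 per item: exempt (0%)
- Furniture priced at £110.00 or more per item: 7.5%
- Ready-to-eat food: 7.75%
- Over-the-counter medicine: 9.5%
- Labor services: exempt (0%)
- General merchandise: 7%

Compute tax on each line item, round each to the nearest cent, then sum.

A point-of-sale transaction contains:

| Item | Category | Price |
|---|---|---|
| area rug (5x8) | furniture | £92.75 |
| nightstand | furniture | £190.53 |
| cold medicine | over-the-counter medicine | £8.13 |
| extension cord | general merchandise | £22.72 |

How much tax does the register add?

Area rug (5x8) £92.75: furniture, under £110.00 → 0% → £0.00
Nightstand £190.53: furniture, £110.00 or more → 7.5% → £14.29
Cold medicine £8.13: over-the-counter medicine → 9.5% → £0.77
Extension cord £22.72: general merchandise → 7% → £1.59
Total tax = £14.29 + £0.77 + £1.59 = £16.65

£16.65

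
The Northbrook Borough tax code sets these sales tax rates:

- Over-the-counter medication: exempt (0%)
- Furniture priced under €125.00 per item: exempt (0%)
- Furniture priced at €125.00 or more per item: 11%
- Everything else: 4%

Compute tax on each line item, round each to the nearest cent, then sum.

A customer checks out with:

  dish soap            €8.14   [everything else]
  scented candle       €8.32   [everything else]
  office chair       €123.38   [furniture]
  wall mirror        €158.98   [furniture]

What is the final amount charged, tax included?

Dish soap €8.14: everything else → 4% → €0.33
Scented candle €8.32: everything else → 4% → €0.33
Office chair €123.38: furniture, under €125.00 → 0% → €0.00
Wall mirror €158.98: furniture, €125.00 or more → 11% → €17.49
Subtotal = €298.82; tax = €18.15; total due = €316.97

€316.97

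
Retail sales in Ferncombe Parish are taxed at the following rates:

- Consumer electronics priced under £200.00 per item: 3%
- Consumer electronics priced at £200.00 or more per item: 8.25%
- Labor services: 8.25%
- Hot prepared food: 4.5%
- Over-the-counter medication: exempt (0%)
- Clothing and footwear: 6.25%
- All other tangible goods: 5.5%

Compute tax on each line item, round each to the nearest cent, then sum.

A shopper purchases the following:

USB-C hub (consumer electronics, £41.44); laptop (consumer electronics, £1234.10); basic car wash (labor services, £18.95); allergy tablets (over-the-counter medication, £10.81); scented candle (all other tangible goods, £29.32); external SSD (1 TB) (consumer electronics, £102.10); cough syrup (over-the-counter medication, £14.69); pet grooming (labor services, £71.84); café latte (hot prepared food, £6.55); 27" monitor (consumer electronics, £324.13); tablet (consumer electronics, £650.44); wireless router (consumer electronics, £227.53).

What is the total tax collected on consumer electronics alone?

£205.28

USB-C hub £41.44: consumer electronics, under £200.00 → 3% → £1.24
Laptop £1234.10: consumer electronics, £200.00 or more → 8.25% → £101.81
External SSD (1 TB) £102.10: consumer electronics, under £200.00 → 3% → £3.06
27" monitor £324.13: consumer electronics, £200.00 or more → 8.25% → £26.74
Tablet £650.44: consumer electronics, £200.00 or more → 8.25% → £53.66
Wireless router £227.53: consumer electronics, £200.00 or more → 8.25% → £18.77
Tax on consumer electronics = £1.24 + £101.81 + £3.06 + £26.74 + £53.66 + £18.77 = £205.28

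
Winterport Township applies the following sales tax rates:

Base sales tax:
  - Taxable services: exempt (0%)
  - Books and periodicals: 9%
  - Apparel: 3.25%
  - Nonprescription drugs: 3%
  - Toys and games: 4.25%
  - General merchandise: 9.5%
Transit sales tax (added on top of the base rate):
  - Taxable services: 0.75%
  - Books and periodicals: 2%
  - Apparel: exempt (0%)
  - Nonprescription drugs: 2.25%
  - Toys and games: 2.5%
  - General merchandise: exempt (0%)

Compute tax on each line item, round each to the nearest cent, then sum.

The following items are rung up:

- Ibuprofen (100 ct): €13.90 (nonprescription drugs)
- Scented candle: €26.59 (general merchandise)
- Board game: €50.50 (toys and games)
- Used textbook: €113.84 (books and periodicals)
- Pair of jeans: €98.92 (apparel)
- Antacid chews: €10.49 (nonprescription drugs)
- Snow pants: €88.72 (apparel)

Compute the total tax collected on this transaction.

Ibuprofen (100 ct) €13.90: nonprescription drugs → 3% + 2.25% transit = 5.25% → €0.73
Scented candle €26.59: general merchandise → 9.5% + 0% transit = 9.5% → €2.53
Board game €50.50: toys and games → 4.25% + 2.5% transit = 6.75% → €3.41
Used textbook €113.84: books and periodicals → 9% + 2% transit = 11% → €12.52
Pair of jeans €98.92: apparel → 3.25% + 0% transit = 3.25% → €3.21
Antacid chews €10.49: nonprescription drugs → 3% + 2.25% transit = 5.25% → €0.55
Snow pants €88.72: apparel → 3.25% + 0% transit = 3.25% → €2.88
Total tax = €0.73 + €2.53 + €3.41 + €12.52 + €3.21 + €0.55 + €2.88 = €25.83

€25.83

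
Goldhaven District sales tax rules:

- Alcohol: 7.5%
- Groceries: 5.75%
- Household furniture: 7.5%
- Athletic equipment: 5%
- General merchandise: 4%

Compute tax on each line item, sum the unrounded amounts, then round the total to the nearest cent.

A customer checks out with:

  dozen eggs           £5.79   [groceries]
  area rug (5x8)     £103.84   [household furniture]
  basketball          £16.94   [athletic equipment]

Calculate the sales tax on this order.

£8.97

Dozen eggs £5.79: groceries → 5.75% → £0.332925
Area rug (5x8) £103.84: household furniture → 7.5% → £7.788
Basketball £16.94: athletic equipment → 5% → £0.847
Unrounded tax sum = £8.967925 → £8.97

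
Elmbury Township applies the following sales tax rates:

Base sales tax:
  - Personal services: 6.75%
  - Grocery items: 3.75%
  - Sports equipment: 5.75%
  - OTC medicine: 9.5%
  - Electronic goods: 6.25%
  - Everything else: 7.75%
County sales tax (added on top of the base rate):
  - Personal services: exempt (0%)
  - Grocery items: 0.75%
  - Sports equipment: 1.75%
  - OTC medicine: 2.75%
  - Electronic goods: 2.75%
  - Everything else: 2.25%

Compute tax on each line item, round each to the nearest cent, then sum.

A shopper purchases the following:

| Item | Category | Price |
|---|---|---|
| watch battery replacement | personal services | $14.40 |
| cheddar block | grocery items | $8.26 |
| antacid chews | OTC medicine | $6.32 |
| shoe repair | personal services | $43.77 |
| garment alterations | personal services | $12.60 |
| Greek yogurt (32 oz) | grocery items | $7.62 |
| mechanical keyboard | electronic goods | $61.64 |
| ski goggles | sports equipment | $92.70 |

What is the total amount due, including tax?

$266.06

Watch battery replacement $14.40: personal services → 6.75% + 0% county = 6.75% → $0.97
Cheddar block $8.26: grocery items → 3.75% + 0.75% county = 4.5% → $0.37
Antacid chews $6.32: OTC medicine → 9.5% + 2.75% county = 12.25% → $0.77
Shoe repair $43.77: personal services → 6.75% + 0% county = 6.75% → $2.95
Garment alterations $12.60: personal services → 6.75% + 0% county = 6.75% → $0.85
Greek yogurt (32 oz) $7.62: grocery items → 3.75% + 0.75% county = 4.5% → $0.34
Mechanical keyboard $61.64: electronic goods → 6.25% + 2.75% county = 9% → $5.55
Ski goggles $92.70: sports equipment → 5.75% + 1.75% county = 7.5% → $6.95
Subtotal = $247.31; tax = $18.75; total due = $266.06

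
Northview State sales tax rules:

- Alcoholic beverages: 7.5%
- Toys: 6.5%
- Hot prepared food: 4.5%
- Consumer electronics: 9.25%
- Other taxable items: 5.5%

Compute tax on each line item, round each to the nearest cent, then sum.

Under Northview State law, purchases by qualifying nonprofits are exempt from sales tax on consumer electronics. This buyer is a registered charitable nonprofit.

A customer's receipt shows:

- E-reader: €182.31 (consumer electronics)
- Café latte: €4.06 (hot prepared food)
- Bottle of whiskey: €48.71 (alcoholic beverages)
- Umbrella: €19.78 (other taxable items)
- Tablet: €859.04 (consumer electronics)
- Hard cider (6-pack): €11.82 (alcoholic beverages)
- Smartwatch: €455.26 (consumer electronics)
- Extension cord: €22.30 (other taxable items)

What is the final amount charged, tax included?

€1610.32

E-reader €182.31: consumer electronics, buyer-exempt → 0% → €0.00
Café latte €4.06: hot prepared food → 4.5% → €0.18
Bottle of whiskey €48.71: alcoholic beverages → 7.5% → €3.65
Umbrella €19.78: other taxable items → 5.5% → €1.09
Tablet €859.04: consumer electronics, buyer-exempt → 0% → €0.00
Hard cider (6-pack) €11.82: alcoholic beverages → 7.5% → €0.89
Smartwatch €455.26: consumer electronics, buyer-exempt → 0% → €0.00
Extension cord €22.30: other taxable items → 5.5% → €1.23
Subtotal = €1603.28; tax = €7.04; total due = €1610.32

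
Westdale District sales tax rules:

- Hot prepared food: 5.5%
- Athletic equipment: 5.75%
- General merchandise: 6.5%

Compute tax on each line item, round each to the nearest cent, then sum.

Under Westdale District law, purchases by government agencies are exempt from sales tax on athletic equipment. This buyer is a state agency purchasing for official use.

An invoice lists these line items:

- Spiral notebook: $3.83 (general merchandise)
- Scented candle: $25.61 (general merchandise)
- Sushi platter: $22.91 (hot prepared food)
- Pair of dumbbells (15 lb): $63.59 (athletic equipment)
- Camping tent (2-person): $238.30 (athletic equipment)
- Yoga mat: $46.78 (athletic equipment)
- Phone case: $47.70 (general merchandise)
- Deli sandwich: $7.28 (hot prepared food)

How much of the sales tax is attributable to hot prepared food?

Sushi platter $22.91: hot prepared food → 5.5% → $1.26
Deli sandwich $7.28: hot prepared food → 5.5% → $0.40
Tax on hot prepared food = $1.26 + $0.40 = $1.66

$1.66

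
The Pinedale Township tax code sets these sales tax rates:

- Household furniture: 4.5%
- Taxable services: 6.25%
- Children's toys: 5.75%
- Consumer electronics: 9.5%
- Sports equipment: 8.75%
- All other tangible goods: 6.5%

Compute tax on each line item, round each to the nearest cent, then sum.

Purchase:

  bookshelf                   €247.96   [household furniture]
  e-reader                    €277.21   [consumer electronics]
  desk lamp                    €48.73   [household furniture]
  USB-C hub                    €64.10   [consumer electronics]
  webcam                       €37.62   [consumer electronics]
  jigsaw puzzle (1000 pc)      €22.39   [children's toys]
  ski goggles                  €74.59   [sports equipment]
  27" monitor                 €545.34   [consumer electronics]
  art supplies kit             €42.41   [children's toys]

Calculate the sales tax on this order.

Bookshelf €247.96: household furniture → 4.5% → €11.16
E-reader €277.21: consumer electronics → 9.5% → €26.33
Desk lamp €48.73: household furniture → 4.5% → €2.19
USB-C hub €64.10: consumer electronics → 9.5% → €6.09
Webcam €37.62: consumer electronics → 9.5% → €3.57
Jigsaw puzzle (1000 pc) €22.39: children's toys → 5.75% → €1.29
Ski goggles €74.59: sports equipment → 8.75% → €6.53
27" monitor €545.34: consumer electronics → 9.5% → €51.81
Art supplies kit €42.41: children's toys → 5.75% → €2.44
Total tax = €11.16 + €26.33 + €2.19 + €6.09 + €3.57 + €1.29 + €6.53 + €51.81 + €2.44 = €111.41

€111.41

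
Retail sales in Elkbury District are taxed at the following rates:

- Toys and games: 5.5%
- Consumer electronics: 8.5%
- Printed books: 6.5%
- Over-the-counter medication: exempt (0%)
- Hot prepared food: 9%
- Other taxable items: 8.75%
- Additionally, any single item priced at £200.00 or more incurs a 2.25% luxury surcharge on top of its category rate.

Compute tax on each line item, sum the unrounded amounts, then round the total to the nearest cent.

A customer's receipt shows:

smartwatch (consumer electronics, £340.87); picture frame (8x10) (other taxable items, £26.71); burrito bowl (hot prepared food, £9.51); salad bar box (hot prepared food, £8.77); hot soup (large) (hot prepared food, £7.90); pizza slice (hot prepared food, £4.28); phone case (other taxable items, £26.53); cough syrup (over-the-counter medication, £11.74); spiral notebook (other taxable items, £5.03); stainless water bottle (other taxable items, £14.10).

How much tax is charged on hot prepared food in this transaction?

£2.74

Burrito bowl £9.51: hot prepared food → 9% → £0.8559
Salad bar box £8.77: hot prepared food → 9% → £0.7893
Hot soup (large) £7.90: hot prepared food → 9% → £0.711
Pizza slice £4.28: hot prepared food → 9% → £0.3852
Tax on hot prepared food: unrounded sum = £2.7414 → £2.74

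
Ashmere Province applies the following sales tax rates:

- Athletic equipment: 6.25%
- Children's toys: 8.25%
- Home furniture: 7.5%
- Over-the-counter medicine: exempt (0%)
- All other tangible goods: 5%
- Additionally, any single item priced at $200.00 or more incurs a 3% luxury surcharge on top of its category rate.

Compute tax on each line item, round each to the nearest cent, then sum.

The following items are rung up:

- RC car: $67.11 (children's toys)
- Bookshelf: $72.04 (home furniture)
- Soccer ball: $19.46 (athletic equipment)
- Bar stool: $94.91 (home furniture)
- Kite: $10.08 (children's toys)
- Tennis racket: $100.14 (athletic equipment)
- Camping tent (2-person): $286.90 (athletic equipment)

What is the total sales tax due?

$52.91

RC car $67.11: children's toys → 8.25% → $5.54
Bookshelf $72.04: home furniture → 7.5% → $5.40
Soccer ball $19.46: athletic equipment → 6.25% → $1.22
Bar stool $94.91: home furniture → 7.5% → $7.12
Kite $10.08: children's toys → 8.25% → $0.83
Tennis racket $100.14: athletic equipment → 6.25% → $6.26
Camping tent (2-person) $286.90: athletic equipment → 6.25% + 3% surcharge = 9.25% → $26.54
Total tax = $5.54 + $5.40 + $1.22 + $7.12 + $0.83 + $6.26 + $26.54 = $52.91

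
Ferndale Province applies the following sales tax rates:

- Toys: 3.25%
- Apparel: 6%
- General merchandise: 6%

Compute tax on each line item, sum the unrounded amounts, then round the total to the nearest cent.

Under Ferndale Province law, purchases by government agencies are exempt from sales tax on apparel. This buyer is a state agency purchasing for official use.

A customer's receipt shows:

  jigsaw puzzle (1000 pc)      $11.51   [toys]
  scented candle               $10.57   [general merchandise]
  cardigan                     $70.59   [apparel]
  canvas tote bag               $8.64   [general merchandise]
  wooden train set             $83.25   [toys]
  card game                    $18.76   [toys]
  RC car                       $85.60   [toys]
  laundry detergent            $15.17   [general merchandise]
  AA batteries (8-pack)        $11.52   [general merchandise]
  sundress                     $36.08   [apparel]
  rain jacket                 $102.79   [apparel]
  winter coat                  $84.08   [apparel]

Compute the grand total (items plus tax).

$547.79

Jigsaw puzzle (1000 pc) $11.51: toys → 3.25% → $0.374075
Scented candle $10.57: general merchandise → 6% → $0.6342
Cardigan $70.59: apparel, buyer-exempt → 0% → $0.00
Canvas tote bag $8.64: general merchandise → 6% → $0.5184
Wooden train set $83.25: toys → 3.25% → $2.705625
Card game $18.76: toys → 3.25% → $0.6097
RC car $85.60: toys → 3.25% → $2.782
Laundry detergent $15.17: general merchandise → 6% → $0.9102
AA batteries (8-pack) $11.52: general merchandise → 6% → $0.6912
Sundress $36.08: apparel, buyer-exempt → 0% → $0.00
Rain jacket $102.79: apparel, buyer-exempt → 0% → $0.00
Winter coat $84.08: apparel, buyer-exempt → 0% → $0.00
Subtotal = $538.56; unrounded tax = $9.2254 → $9.23; total due = $547.79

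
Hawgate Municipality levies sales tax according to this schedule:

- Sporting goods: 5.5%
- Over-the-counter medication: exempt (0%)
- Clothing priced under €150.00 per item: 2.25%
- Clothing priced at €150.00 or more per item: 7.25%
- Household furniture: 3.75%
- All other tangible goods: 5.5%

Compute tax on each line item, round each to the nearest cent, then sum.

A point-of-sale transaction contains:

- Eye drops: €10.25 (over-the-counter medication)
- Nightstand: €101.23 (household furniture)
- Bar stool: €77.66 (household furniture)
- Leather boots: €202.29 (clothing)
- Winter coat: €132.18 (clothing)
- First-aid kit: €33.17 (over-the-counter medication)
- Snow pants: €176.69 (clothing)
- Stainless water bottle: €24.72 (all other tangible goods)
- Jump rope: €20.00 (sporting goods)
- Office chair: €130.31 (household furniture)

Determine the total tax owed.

Eye drops €10.25: over-the-counter medication → 0% → €0.00
Nightstand €101.23: household furniture → 3.75% → €3.80
Bar stool €77.66: household furniture → 3.75% → €2.91
Leather boots €202.29: clothing, €150.00 or more → 7.25% → €14.67
Winter coat €132.18: clothing, under €150.00 → 2.25% → €2.97
First-aid kit €33.17: over-the-counter medication → 0% → €0.00
Snow pants €176.69: clothing, €150.00 or more → 7.25% → €12.81
Stainless water bottle €24.72: all other tangible goods → 5.5% → €1.36
Jump rope €20.00: sporting goods → 5.5% → €1.10
Office chair €130.31: household furniture → 3.75% → €4.89
Total tax = €3.80 + €2.91 + €14.67 + €2.97 + €12.81 + €1.36 + €1.10 + €4.89 = €44.51

€44.51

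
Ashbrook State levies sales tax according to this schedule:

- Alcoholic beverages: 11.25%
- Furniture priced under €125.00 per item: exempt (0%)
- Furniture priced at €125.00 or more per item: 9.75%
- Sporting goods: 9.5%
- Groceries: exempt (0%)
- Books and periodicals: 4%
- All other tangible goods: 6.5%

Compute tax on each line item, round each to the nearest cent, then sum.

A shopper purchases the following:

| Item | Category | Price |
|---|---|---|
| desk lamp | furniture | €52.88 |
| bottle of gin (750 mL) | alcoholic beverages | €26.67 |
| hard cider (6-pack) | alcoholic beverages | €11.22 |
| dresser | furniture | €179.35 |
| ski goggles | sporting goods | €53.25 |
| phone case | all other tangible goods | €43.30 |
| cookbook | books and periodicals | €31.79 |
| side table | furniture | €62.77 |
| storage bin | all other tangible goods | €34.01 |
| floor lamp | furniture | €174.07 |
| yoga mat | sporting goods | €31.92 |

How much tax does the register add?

€53.10

Desk lamp €52.88: furniture, under €125.00 → 0% → €0.00
Bottle of gin (750 mL) €26.67: alcoholic beverages → 11.25% → €3.00
Hard cider (6-pack) €11.22: alcoholic beverages → 11.25% → €1.26
Dresser €179.35: furniture, €125.00 or more → 9.75% → €17.49
Ski goggles €53.25: sporting goods → 9.5% → €5.06
Phone case €43.30: all other tangible goods → 6.5% → €2.81
Cookbook €31.79: books and periodicals → 4% → €1.27
Side table €62.77: furniture, under €125.00 → 0% → €0.00
Storage bin €34.01: all other tangible goods → 6.5% → €2.21
Floor lamp €174.07: furniture, €125.00 or more → 9.75% → €16.97
Yoga mat €31.92: sporting goods → 9.5% → €3.03
Total tax = €3.00 + €1.26 + €17.49 + €5.06 + €2.81 + €1.27 + €2.21 + €16.97 + €3.03 = €53.10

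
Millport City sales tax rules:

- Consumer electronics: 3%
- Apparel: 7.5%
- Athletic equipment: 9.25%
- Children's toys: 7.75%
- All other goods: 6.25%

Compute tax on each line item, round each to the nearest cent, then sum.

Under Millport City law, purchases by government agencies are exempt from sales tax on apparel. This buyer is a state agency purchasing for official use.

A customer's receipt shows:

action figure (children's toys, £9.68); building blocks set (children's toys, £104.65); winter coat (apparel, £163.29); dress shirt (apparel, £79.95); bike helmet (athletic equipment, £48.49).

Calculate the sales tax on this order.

Action figure £9.68: children's toys → 7.75% → £0.75
Building blocks set £104.65: children's toys → 7.75% → £8.11
Winter coat £163.29: apparel, buyer-exempt → 0% → £0.00
Dress shirt £79.95: apparel, buyer-exempt → 0% → £0.00
Bike helmet £48.49: athletic equipment → 9.25% → £4.49
Total tax = £0.75 + £8.11 + £4.49 = £13.35

£13.35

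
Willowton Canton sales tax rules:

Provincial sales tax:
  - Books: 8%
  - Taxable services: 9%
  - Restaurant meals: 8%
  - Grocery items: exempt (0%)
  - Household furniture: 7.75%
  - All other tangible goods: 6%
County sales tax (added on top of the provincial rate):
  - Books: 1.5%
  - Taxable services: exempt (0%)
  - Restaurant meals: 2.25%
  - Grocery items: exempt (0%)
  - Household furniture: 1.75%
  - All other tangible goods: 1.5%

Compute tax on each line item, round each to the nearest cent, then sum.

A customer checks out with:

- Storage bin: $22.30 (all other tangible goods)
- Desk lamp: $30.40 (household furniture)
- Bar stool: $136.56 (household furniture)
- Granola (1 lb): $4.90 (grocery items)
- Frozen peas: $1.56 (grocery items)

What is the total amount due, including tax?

$213.25

Storage bin $22.30: all other tangible goods → 6% + 1.5% county = 7.5% → $1.67
Desk lamp $30.40: household furniture → 7.75% + 1.75% county = 9.5% → $2.89
Bar stool $136.56: household furniture → 7.75% + 1.75% county = 9.5% → $12.97
Granola (1 lb) $4.90: grocery items → 0% + 0% county = 0% → $0.00
Frozen peas $1.56: grocery items → 0% + 0% county = 0% → $0.00
Subtotal = $195.72; tax = $17.53; total due = $213.25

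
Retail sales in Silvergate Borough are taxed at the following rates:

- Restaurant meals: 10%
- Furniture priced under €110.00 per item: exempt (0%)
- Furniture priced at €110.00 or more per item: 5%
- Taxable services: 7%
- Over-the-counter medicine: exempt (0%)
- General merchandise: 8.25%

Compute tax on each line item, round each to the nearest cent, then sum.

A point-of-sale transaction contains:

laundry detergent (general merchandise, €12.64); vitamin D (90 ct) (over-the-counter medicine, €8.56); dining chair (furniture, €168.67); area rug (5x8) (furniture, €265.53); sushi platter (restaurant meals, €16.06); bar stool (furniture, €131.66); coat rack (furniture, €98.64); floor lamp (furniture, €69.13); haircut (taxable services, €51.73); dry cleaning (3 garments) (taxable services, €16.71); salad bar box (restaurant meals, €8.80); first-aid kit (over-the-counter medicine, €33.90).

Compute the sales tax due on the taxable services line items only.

Haircut €51.73: taxable services → 7% → €3.62
Dry cleaning (3 garments) €16.71: taxable services → 7% → €1.17
Tax on taxable services = €3.62 + €1.17 = €4.79

€4.79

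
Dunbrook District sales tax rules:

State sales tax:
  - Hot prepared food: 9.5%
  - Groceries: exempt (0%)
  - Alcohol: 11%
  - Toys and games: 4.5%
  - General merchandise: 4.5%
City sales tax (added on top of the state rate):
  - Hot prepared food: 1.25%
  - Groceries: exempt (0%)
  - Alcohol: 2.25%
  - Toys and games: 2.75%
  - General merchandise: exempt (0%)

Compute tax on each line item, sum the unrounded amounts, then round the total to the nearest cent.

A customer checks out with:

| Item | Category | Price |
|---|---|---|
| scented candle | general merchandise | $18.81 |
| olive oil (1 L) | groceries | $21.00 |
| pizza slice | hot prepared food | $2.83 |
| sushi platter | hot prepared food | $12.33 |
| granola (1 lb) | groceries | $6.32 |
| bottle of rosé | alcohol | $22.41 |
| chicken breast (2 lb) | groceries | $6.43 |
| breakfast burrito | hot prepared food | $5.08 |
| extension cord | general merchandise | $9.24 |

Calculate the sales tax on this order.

Scented candle $18.81: general merchandise → 4.5% + 0% city = 4.5% → $0.84645
Olive oil (1 L) $21.00: groceries → 0% + 0% city = 0% → $0.00
Pizza slice $2.83: hot prepared food → 9.5% + 1.25% city = 10.75% → $0.304225
Sushi platter $12.33: hot prepared food → 9.5% + 1.25% city = 10.75% → $1.325475
Granola (1 lb) $6.32: groceries → 0% + 0% city = 0% → $0.00
Bottle of rosé $22.41: alcohol → 11% + 2.25% city = 13.25% → $2.969325
Chicken breast (2 lb) $6.43: groceries → 0% + 0% city = 0% → $0.00
Breakfast burrito $5.08: hot prepared food → 9.5% + 1.25% city = 10.75% → $0.5461
Extension cord $9.24: general merchandise → 4.5% + 0% city = 4.5% → $0.4158
Unrounded tax sum = $6.407375 → $6.41

$6.41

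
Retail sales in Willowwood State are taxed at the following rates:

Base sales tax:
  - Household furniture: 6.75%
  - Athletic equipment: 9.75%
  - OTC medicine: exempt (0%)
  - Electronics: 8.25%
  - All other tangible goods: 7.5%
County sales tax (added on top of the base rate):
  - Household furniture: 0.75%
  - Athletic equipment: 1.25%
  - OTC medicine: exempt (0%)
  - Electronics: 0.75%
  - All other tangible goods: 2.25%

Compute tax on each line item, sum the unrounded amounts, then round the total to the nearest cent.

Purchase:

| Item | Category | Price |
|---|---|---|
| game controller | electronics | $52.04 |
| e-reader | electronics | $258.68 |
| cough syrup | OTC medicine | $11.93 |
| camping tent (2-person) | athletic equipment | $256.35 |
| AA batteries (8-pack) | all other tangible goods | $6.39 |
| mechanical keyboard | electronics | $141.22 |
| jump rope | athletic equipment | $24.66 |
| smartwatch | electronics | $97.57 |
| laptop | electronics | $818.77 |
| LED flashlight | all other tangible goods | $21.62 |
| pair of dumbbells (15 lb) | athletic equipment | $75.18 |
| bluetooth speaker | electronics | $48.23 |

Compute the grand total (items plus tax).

Game controller $52.04: electronics → 8.25% + 0.75% county = 9% → $4.6836
E-reader $258.68: electronics → 8.25% + 0.75% county = 9% → $23.2812
Cough syrup $11.93: OTC medicine → 0% + 0% county = 0% → $0.00
Camping tent (2-person) $256.35: athletic equipment → 9.75% + 1.25% county = 11% → $28.1985
AA batteries (8-pack) $6.39: all other tangible goods → 7.5% + 2.25% county = 9.75% → $0.623025
Mechanical keyboard $141.22: electronics → 8.25% + 0.75% county = 9% → $12.7098
Jump rope $24.66: athletic equipment → 9.75% + 1.25% county = 11% → $2.7126
Smartwatch $97.57: electronics → 8.25% + 0.75% county = 9% → $8.7813
Laptop $818.77: electronics → 8.25% + 0.75% county = 9% → $73.6893
LED flashlight $21.62: all other tangible goods → 7.5% + 2.25% county = 9.75% → $2.10795
Pair of dumbbells (15 lb) $75.18: athletic equipment → 9.75% + 1.25% county = 11% → $8.2698
Bluetooth speaker $48.23: electronics → 8.25% + 0.75% county = 9% → $4.3407
Subtotal = $1812.64; unrounded tax = $169.397775 → $169.40; total due = $1982.04

$1982.04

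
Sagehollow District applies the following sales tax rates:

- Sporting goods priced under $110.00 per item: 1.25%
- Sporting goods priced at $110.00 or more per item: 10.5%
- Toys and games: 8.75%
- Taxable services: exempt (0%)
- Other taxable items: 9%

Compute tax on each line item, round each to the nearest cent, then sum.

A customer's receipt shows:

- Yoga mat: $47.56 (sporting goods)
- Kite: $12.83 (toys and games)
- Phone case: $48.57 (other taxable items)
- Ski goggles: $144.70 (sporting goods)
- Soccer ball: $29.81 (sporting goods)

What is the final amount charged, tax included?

$305.11

Yoga mat $47.56: sporting goods, under $110.00 → 1.25% → $0.59
Kite $12.83: toys and games → 8.75% → $1.12
Phone case $48.57: other taxable items → 9% → $4.37
Ski goggles $144.70: sporting goods, $110.00 or more → 10.5% → $15.19
Soccer ball $29.81: sporting goods, under $110.00 → 1.25% → $0.37
Subtotal = $283.47; tax = $21.64; total due = $305.11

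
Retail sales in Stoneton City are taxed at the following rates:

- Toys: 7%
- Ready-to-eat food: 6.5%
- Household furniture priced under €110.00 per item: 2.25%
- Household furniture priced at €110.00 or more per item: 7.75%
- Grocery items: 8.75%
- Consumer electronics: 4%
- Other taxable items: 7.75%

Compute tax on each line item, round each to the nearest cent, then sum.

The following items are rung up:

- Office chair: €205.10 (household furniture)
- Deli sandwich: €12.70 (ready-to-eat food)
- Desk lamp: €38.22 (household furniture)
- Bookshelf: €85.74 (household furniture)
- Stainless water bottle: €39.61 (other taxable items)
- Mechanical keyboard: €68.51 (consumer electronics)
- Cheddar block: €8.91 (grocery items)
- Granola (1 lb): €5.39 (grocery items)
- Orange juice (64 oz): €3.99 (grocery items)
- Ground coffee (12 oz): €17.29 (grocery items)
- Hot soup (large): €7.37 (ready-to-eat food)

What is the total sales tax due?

Office chair €205.10: household furniture, €110.00 or more → 7.75% → €15.90
Deli sandwich €12.70: ready-to-eat food → 6.5% → €0.83
Desk lamp €38.22: household furniture, under €110.00 → 2.25% → €0.86
Bookshelf €85.74: household furniture, under €110.00 → 2.25% → €1.93
Stainless water bottle €39.61: other taxable items → 7.75% → €3.07
Mechanical keyboard €68.51: consumer electronics → 4% → €2.74
Cheddar block €8.91: grocery items → 8.75% → €0.78
Granola (1 lb) €5.39: grocery items → 8.75% → €0.47
Orange juice (64 oz) €3.99: grocery items → 8.75% → €0.35
Ground coffee (12 oz) €17.29: grocery items → 8.75% → €1.51
Hot soup (large) €7.37: ready-to-eat food → 6.5% → €0.48
Total tax = €15.90 + €0.83 + €0.86 + €1.93 + €3.07 + €2.74 + €0.78 + €0.47 + €0.35 + €1.51 + €0.48 = €28.92

€28.92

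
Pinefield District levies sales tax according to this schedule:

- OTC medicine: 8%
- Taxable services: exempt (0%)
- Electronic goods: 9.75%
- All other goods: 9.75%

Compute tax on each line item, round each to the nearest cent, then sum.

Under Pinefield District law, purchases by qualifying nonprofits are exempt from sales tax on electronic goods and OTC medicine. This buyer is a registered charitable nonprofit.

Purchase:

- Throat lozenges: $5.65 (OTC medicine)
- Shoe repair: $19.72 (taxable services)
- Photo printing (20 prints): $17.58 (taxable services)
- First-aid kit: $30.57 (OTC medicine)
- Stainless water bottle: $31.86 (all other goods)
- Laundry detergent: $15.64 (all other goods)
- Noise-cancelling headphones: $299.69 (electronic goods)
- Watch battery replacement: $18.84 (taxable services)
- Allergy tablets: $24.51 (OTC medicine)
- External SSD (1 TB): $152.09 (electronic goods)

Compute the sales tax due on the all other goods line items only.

Stainless water bottle $31.86: all other goods → 9.75% → $3.11
Laundry detergent $15.64: all other goods → 9.75% → $1.52
Tax on all other goods = $3.11 + $1.52 = $4.63

$4.63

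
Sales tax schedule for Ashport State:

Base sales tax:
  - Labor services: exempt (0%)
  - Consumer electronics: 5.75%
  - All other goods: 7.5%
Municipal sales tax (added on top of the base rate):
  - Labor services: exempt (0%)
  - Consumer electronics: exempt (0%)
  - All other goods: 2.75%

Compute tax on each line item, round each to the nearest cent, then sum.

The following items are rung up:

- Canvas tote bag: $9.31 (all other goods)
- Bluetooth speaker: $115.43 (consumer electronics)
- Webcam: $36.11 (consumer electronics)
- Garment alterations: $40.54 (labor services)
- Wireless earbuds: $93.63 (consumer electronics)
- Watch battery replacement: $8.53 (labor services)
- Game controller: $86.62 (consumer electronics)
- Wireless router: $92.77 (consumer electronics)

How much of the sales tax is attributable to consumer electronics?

$24.41

Bluetooth speaker $115.43: consumer electronics → 5.75% + 0% municipal = 5.75% → $6.64
Webcam $36.11: consumer electronics → 5.75% + 0% municipal = 5.75% → $2.08
Wireless earbuds $93.63: consumer electronics → 5.75% + 0% municipal = 5.75% → $5.38
Game controller $86.62: consumer electronics → 5.75% + 0% municipal = 5.75% → $4.98
Wireless router $92.77: consumer electronics → 5.75% + 0% municipal = 5.75% → $5.33
Tax on consumer electronics = $6.64 + $2.08 + $5.38 + $4.98 + $5.33 = $24.41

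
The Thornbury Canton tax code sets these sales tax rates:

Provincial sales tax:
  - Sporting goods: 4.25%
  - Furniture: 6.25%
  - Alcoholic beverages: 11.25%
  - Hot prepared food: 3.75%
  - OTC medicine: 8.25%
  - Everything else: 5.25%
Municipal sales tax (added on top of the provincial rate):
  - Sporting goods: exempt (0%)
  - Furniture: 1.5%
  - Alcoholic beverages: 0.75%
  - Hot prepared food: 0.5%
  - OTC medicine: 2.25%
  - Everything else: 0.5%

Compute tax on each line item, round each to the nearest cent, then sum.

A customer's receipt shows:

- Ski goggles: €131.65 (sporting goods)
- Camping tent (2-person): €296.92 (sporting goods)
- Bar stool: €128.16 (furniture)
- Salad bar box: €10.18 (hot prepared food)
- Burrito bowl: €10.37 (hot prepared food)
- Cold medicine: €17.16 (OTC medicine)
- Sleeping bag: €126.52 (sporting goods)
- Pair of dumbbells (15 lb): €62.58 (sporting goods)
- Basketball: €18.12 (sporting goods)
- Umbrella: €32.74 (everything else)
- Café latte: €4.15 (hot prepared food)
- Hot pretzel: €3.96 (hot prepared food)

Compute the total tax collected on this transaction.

€41.86

Ski goggles €131.65: sporting goods → 4.25% + 0% municipal = 4.25% → €5.60
Camping tent (2-person) €296.92: sporting goods → 4.25% + 0% municipal = 4.25% → €12.62
Bar stool €128.16: furniture → 6.25% + 1.5% municipal = 7.75% → €9.93
Salad bar box €10.18: hot prepared food → 3.75% + 0.5% municipal = 4.25% → €0.43
Burrito bowl €10.37: hot prepared food → 3.75% + 0.5% municipal = 4.25% → €0.44
Cold medicine €17.16: OTC medicine → 8.25% + 2.25% municipal = 10.5% → €1.80
Sleeping bag €126.52: sporting goods → 4.25% + 0% municipal = 4.25% → €5.38
Pair of dumbbells (15 lb) €62.58: sporting goods → 4.25% + 0% municipal = 4.25% → €2.66
Basketball €18.12: sporting goods → 4.25% + 0% municipal = 4.25% → €0.77
Umbrella €32.74: everything else → 5.25% + 0.5% municipal = 5.75% → €1.88
Café latte €4.15: hot prepared food → 3.75% + 0.5% municipal = 4.25% → €0.18
Hot pretzel €3.96: hot prepared food → 3.75% + 0.5% municipal = 4.25% → €0.17
Total tax = €5.60 + €12.62 + €9.93 + €0.43 + €0.44 + €1.80 + €5.38 + €2.66 + €0.77 + €1.88 + €0.18 + €0.17 = €41.86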